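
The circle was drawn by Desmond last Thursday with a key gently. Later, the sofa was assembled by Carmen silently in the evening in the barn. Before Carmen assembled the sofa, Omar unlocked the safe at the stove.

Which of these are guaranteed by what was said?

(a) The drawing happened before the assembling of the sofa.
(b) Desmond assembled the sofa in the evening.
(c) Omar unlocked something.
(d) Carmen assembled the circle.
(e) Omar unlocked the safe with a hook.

(a) Entailed — the narrative places the drawing before the assembling.
(b) Not entailed — the passage has Carmen assembling the sofa, not Desmond.
(c) Entailed — this follows by dropping conjuncts from the unlocking event's description.
(d) Not entailed — Carmen assembled the sofa, not the circle; the circle belongs to the drawing event.
(e) Not entailed — 'with a hook' adds information not in the original event.

(a), (c)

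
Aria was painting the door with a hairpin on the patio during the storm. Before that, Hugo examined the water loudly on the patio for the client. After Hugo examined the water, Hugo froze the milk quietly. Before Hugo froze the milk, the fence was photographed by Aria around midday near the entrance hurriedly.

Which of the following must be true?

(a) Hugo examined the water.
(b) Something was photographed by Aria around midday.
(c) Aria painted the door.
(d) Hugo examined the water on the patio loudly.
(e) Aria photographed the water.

(a), (b), (d)

(a) Entailed — the original entails any weakening of itself; this just drops 'loudly', 'for the client', 'on the patio'.
(b) Entailed — the original entails any weakening of itself; this just drops 'hurriedly', 'near the entrance' and generalizes the patient.
(c) Not entailed — 'was painting' is progressive on an accomplishment; it does not entail the completed 'painted'.
(d) Entailed — dropping 'for the client' leaves a sub-description the original still satisfies.
(e) Not entailed — Aria photographed the fence, not the water; the water belongs to the examining event.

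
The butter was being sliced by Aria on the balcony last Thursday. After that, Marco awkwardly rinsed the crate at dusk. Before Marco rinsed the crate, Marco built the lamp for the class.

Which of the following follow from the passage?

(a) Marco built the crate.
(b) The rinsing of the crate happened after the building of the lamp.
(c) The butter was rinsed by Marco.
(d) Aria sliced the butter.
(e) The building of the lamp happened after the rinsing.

(a) Not entailed — Marco built the lamp, not the crate; the crate belongs to the rinsing event.
(b) Entailed — the narrative places the building before the rinsing.
(c) Not entailed — Marco rinsed the crate, not the butter; the butter belongs to the slicing event.
(d) Not entailed — 'was slicing' is progressive on an accomplishment; it does not entail the completed 'sliced'.
(e) Not entailed — the narrative places the building before the rinsing, not after.

(b)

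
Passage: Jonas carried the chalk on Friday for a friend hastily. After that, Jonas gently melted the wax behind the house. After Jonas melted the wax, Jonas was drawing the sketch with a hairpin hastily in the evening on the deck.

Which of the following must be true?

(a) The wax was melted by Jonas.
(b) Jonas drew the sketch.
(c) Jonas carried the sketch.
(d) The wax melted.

(a), (d)

(a) Entailed — the original entails any weakening of itself; this just drops 'behind the house', 'gently'.
(b) Not entailed — 'was drawing' is progressive on an accomplishment; it does not entail the completed 'drew'.
(c) Not entailed — Jonas carried the chalk, not the sketch; the sketch belongs to the drawing event.
(d) Entailed — 'Jonas melted the wax' is causative; it entails the inchoative 'the wax melted'.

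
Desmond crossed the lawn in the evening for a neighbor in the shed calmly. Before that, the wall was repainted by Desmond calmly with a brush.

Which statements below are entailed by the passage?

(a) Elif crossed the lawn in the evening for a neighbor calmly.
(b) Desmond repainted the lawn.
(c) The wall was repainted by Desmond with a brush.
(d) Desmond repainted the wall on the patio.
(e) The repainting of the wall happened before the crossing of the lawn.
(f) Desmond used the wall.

(c), (e)

(a) Not entailed — the passage has Desmond crossing the lawn, not Elif.
(b) Not entailed — Desmond repainted the wall, not the lawn; the lawn belongs to the crossing event.
(c) Entailed — the original entails any weakening of itself; this just drops 'calmly'.
(d) Not entailed — 'on the patio' adds information not in the original event.
(e) Entailed — the narrative places the repainting before the crossing.
(f) Not entailed — the wall is the patient, not an instrument — Desmond used a brush.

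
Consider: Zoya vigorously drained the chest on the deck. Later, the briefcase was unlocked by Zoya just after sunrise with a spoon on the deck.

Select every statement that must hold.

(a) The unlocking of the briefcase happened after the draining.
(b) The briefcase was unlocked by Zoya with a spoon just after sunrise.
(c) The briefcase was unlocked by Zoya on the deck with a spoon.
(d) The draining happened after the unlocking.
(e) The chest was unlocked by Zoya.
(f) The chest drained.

(a), (b), (c), (f)

(a) Entailed — the narrative places the draining before the unlocking.
(b) Entailed — dropping 'on the deck' leaves a sub-description the original still satisfies.
(c) Entailed — dropping 'just after sunrise' leaves a sub-description the original still satisfies.
(d) Not entailed — the narrative places the draining before the unlocking, not after.
(e) Not entailed — Zoya unlocked the briefcase, not the chest; the chest belongs to the draining event.
(f) Entailed — 'Zoya drained the chest' is causative; it entails the inchoative 'the chest drained'.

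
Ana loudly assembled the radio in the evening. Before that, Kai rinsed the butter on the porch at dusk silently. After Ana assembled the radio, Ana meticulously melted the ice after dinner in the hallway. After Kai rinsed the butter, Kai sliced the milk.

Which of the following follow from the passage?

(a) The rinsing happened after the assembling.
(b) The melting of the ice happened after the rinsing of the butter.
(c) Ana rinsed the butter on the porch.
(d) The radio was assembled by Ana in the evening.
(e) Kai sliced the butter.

(a) Not entailed — the narrative places the rinsing before the assembling, not after.
(b) Entailed — the narrative places the rinsing before the melting.
(c) Not entailed — the passage has Kai rinsing the butter, not Ana.
(d) Entailed — every conjunct here is already in the original assembling event.
(e) Not entailed — Kai sliced the milk, not the butter; the butter belongs to the rinsing event.

(b), (d)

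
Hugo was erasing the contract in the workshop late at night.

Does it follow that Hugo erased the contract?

no

'was erasing' is progressive; for an accomplishment like 'erase the contract', it doesn't entail completion.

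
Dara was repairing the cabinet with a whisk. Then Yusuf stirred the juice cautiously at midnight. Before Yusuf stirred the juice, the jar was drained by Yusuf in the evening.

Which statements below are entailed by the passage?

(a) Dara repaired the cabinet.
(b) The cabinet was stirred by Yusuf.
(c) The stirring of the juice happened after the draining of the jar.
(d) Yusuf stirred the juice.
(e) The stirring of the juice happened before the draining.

(c), (d)

(a) Not entailed — 'was repairing' is progressive on an accomplishment; it does not entail the completed 'repaired'.
(b) Not entailed — Yusuf stirred the juice, not the cabinet; the cabinet belongs to the repairing event.
(c) Entailed — the narrative places the draining before the stirring.
(d) Entailed — dropping 'cautiously', 'at midnight' leaves a sub-description the original still satisfies.
(e) Not entailed — the narrative places the draining before the stirring, not after.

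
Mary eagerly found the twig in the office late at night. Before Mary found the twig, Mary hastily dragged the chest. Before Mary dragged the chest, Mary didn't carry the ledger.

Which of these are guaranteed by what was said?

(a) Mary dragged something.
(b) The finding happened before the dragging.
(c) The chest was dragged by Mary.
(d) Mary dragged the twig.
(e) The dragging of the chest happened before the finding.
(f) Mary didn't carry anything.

(a), (c), (e)

(a) Entailed — the original entails any weakening of itself; this just drops 'hastily' and generalizes the patient.
(b) Not entailed — the narrative places the dragging before the finding, not after.
(c) Entailed — this follows by dropping conjuncts from the dragging event's description.
(d) Not entailed — Mary dragged the chest, not the twig; the twig belongs to the finding event.
(e) Entailed — the narrative places the dragging before the finding.
(f) Not entailed — the original only denies this specific event; Mary may have carried something else.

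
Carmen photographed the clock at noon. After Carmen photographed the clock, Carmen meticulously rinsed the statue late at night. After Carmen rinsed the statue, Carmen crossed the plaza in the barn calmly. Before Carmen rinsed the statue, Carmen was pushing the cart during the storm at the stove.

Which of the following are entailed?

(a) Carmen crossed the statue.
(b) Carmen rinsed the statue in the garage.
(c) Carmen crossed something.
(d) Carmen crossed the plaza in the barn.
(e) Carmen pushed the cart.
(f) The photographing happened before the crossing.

(c), (d), (e), (f)

(a) Not entailed — Carmen crossed the plaza, not the statue; the statue belongs to the rinsing event.
(b) Not entailed — 'in the garage' adds information not in the original event.
(c) Entailed — every conjunct here is already in the original crossing event.
(d) Entailed — dropping 'calmly' leaves a sub-description the original still satisfies.
(e) Entailed — 'push' is an activity; 'was pushing' entails that some pushing happened, so 'pushed' holds.
(f) Entailed — the narrative places the photographing before the crossing.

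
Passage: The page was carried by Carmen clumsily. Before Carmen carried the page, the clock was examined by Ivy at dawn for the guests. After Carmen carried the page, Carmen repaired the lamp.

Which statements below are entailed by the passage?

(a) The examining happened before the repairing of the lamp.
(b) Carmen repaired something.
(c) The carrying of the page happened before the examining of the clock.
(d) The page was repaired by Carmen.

(a) Entailed — the narrative places the examining before the repairing.
(b) Entailed — generalizing the patient leaves a sub-description the original still satisfies.
(c) Not entailed — the narrative places the examining before the carrying, not after.
(d) Not entailed — Carmen repaired the lamp, not the page; the page belongs to the carrying event.

(a), (b)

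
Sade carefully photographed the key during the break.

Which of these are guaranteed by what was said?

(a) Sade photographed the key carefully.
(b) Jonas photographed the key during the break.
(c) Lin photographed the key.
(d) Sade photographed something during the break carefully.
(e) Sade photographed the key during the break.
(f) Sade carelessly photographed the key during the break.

(a), (d), (e)

(a) Entailed — dropping 'during the break' leaves a sub-description the original still satisfies.
(b) Not entailed — the passage has Sade photographing the key, not Jonas.
(c) Not entailed — the passage has Sade photographing the key, not Lin.
(d) Entailed — this follows by dropping conjuncts from the photographing event's description.
(e) Entailed — this follows by dropping conjuncts from the photographing event's description.
(f) Not entailed — 'carelessly' adds a manner not in (and inconsistent with) the original.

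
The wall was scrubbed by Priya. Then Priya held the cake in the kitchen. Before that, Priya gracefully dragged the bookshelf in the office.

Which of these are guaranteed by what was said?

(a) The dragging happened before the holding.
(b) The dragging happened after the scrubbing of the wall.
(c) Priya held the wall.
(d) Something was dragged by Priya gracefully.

(a) Entailed — the narrative places the dragging before the holding.
(b) Not entailed — the narrative doesn't order the scrubbing relative to the dragging.
(c) Not entailed — Priya held the cake, not the wall; the wall belongs to the scrubbing event.
(d) Entailed — the original entails any weakening of itself; this just drops 'in the office' and generalizes the patient.

(a), (d)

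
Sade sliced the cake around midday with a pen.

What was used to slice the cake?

'with a pen' marks the instrument of the slicing event.

a pen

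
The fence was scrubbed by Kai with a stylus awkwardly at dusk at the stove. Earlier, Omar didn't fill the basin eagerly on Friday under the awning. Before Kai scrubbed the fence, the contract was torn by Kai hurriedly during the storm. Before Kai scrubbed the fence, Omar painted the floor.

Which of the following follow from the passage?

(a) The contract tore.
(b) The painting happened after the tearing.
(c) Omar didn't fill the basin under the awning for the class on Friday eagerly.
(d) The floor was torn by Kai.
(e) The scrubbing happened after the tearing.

(a), (c), (e)

(a) Entailed — 'Kai tore the contract' is causative; it entails the inchoative 'the contract tore'.
(b) Not entailed — the narrative doesn't order the tearing relative to the painting.
(c) Entailed — under negation, adding a further restriction is entailed: if no such filling event occurred, none occurred for the class either.
(d) Not entailed — Kai tore the contract, not the floor; the floor belongs to the painting event.
(e) Entailed — the narrative places the tearing before the scrubbing.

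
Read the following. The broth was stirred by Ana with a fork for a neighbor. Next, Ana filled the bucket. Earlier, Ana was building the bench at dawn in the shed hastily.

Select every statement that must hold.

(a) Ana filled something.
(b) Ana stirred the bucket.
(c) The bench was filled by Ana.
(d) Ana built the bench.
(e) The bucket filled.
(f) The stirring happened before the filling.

(a) Entailed — every conjunct here is already in the original filling event.
(b) Not entailed — Ana stirred the broth, not the bucket; the bucket belongs to the filling event.
(c) Not entailed — Ana filled the bucket, not the bench; the bench belongs to the building event.
(d) Not entailed — 'was building' is progressive on an accomplishment; it does not entail the completed 'built'.
(e) Entailed — 'Ana filled the bucket' is causative; it entails the inchoative 'the bucket filled'.
(f) Entailed — the narrative places the stirring before the filling.

(a), (e), (f)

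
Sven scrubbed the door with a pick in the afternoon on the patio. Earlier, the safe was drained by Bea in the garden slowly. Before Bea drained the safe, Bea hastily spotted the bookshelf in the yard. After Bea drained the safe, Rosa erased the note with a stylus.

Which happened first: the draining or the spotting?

The connectives place the spotting before the draining.

the spotting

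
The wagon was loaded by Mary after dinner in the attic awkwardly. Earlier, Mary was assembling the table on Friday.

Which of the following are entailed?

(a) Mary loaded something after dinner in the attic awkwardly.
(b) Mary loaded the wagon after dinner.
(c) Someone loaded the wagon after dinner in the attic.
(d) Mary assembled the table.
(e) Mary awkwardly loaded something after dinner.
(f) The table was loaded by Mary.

(a) Entailed — this follows by dropping conjuncts from the loading event's description.
(b) Entailed — dropping 'in the attic', 'awkwardly' leaves a sub-description the original still satisfies.
(c) Entailed — dropping 'awkwardly' and generalizing the agent leaves a sub-description the original still satisfies.
(d) Not entailed — 'was assembling' is progressive on an accomplishment; it does not entail the completed 'assembled'.
(e) Entailed — the original entails any weakening of itself; this just drops 'in the attic' and generalizes the patient.
(f) Not entailed — Mary loaded the wagon, not the table; the table belongs to the assembling event.

(a), (b), (c), (e)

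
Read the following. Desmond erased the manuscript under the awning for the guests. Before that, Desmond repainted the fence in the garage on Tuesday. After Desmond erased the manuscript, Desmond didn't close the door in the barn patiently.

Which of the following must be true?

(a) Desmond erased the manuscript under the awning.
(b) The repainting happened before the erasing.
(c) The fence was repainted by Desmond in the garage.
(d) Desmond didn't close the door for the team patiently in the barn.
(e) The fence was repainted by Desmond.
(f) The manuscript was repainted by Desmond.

(a) Entailed — the original entails any weakening of itself; this just drops 'for the guests'.
(b) Entailed — the narrative places the repainting before the erasing.
(c) Entailed — every conjunct here is already in the original repainting event.
(d) Entailed — under negation, adding a further restriction is entailed: if no such closing event occurred, none occurred for the team either.
(e) Entailed — the original entails any weakening of itself; this just drops 'on Tuesday', 'in the garage'.
(f) Not entailed — Desmond repainted the fence, not the manuscript; the manuscript belongs to the erasing event.

(a), (b), (c), (d), (e)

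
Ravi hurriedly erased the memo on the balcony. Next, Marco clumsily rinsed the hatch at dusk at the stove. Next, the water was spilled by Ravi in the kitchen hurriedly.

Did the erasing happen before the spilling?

The narrative orders the erasing before the spilling.

yes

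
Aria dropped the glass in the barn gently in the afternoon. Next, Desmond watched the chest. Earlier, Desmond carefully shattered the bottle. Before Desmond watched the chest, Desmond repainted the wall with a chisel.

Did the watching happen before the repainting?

no

The narrative orders the repainting before the watching.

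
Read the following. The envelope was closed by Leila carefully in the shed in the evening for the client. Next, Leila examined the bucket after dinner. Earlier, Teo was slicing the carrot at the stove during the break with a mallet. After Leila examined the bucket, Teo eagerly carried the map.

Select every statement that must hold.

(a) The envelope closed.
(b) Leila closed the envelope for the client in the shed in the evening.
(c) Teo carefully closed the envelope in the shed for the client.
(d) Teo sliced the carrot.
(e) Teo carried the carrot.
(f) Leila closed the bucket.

(a), (b)

(a) Entailed — 'Leila closed the envelope' is causative; it entails the inchoative 'the envelope closed'.
(b) Entailed — this follows by dropping conjuncts from the closing event's description.
(c) Not entailed — the passage has Leila closing the envelope, not Teo.
(d) Not entailed — 'was slicing' is progressive on an accomplishment; it does not entail the completed 'sliced'.
(e) Not entailed — Teo carried the map, not the carrot; the carrot belongs to the slicing event.
(f) Not entailed — Leila closed the envelope, not the bucket; the bucket belongs to the examining event.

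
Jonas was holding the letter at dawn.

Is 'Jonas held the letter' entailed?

'hold' is atelic; if Jonas was holding the letter, then Jonas held the letter (for some time).

yes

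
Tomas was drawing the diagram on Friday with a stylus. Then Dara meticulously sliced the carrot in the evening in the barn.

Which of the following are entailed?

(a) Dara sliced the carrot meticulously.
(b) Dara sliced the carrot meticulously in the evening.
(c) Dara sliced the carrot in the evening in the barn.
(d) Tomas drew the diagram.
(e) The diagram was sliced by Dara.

(a), (b), (c)

(a) Entailed — every conjunct here is already in the original slicing event.
(b) Entailed — every conjunct here is already in the original slicing event.
(c) Entailed — the original entails any weakening of itself; this just drops 'meticulously'.
(d) Not entailed — 'was drawing' is progressive on an accomplishment; it does not entail the completed 'drew'.
(e) Not entailed — Dara sliced the carrot, not the diagram; the diagram belongs to the drawing event.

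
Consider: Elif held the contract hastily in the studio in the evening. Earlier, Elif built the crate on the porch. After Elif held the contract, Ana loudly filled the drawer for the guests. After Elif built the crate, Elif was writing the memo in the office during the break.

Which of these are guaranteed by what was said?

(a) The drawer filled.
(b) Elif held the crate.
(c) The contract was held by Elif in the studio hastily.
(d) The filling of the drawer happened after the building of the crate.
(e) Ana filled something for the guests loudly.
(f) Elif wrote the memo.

(a) Entailed — 'Ana filled the drawer' is causative; it entails the inchoative 'the drawer filled'.
(b) Not entailed — Elif held the contract, not the crate; the crate belongs to the building event.
(c) Entailed — dropping 'in the evening' leaves a sub-description the original still satisfies.
(d) Entailed — the narrative places the building before the filling.
(e) Entailed — the original entails any weakening of itself; this just generalizes the patient.
(f) Not entailed — 'was writing' is progressive on an accomplishment; it does not entail the completed 'wrote'.

(a), (c), (d), (e)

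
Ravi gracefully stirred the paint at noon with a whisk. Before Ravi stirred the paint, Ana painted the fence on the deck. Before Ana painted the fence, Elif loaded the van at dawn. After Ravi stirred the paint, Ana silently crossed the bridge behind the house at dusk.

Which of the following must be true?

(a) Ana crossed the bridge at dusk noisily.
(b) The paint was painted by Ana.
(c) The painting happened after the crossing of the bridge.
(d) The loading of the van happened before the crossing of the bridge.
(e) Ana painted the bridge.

(d)

(a) Not entailed — 'noisily' adds a manner not in (and inconsistent with) the original.
(b) Not entailed — Ana painted the fence, not the paint; the paint belongs to the stirring event.
(c) Not entailed — the narrative places the painting before the crossing, not after.
(d) Entailed — the narrative places the loading before the crossing.
(e) Not entailed — Ana painted the fence, not the bridge; the bridge belongs to the crossing event.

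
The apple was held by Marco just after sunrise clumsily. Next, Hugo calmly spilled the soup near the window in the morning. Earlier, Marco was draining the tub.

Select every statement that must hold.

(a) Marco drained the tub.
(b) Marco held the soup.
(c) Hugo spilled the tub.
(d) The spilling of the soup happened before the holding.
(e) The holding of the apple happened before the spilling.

(a) Not entailed — 'was draining' is progressive on an accomplishment; it does not entail the completed 'drained'.
(b) Not entailed — Marco held the apple, not the soup; the soup belongs to the spilling event.
(c) Not entailed — Hugo spilled the soup, not the tub; the tub belongs to the draining event.
(d) Not entailed — the narrative places the holding before the spilling, not after.
(e) Entailed — the narrative places the holding before the spilling.

(e)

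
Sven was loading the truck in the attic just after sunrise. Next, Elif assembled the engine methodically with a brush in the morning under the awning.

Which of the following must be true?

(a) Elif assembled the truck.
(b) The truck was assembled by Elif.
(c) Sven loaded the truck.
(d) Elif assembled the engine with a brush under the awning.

(a) Not entailed — Elif assembled the engine, not the truck; the truck belongs to the loading event.
(b) Not entailed — Elif assembled the engine, not the truck; the truck belongs to the loading event.
(c) Not entailed — 'was loading' is progressive on an accomplishment; it does not entail the completed 'loaded'.
(d) Entailed — this follows by dropping conjuncts from the assembling event's description.

(d)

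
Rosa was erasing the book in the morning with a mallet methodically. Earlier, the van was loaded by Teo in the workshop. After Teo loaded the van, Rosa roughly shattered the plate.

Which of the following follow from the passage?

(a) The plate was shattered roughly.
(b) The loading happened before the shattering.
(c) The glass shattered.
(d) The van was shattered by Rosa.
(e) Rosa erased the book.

(a) Entailed — every conjunct here is already in the original shattering event.
(b) Entailed — the narrative places the loading before the shattering.
(c) Not entailed — the plate is what shattered, not the glass.
(d) Not entailed — Rosa shattered the plate, not the van; the van belongs to the loading event.
(e) Not entailed — 'was erasing' is progressive on an accomplishment; it does not entail the completed 'erased'.

(a), (b)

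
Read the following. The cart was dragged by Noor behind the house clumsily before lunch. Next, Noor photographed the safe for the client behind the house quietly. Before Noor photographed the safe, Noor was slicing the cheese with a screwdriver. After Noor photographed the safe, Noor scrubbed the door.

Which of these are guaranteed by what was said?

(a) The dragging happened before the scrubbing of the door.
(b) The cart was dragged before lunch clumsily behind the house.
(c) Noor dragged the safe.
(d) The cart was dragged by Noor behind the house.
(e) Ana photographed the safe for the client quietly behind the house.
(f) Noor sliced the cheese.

(a) Entailed — the narrative places the dragging before the scrubbing.
(b) Entailed — every conjunct here is already in the original dragging event.
(c) Not entailed — Noor dragged the cart, not the safe; the safe belongs to the photographing event.
(d) Entailed — this follows by dropping conjuncts from the dragging event's description.
(e) Not entailed — the passage has Noor photographing the safe, not Ana.
(f) Not entailed — 'was slicing' is progressive on an accomplishment; it does not entail the completed 'sliced'.

(a), (b), (d)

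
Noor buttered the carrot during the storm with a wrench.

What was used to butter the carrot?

'with a wrench' marks the instrument of the buttering event.

a wrench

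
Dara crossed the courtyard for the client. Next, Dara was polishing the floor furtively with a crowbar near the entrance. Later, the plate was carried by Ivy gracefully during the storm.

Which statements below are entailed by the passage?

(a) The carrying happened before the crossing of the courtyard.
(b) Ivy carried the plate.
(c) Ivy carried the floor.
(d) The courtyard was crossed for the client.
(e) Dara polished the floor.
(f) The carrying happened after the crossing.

(b), (d), (e), (f)

(a) Not entailed — the narrative places the crossing before the carrying, not after.
(b) Entailed — the original entails any weakening of itself; this just drops 'gracefully', 'during the storm'.
(c) Not entailed — Ivy carried the plate, not the floor; the floor belongs to the polishing event.
(d) Entailed — this follows by dropping conjuncts from the crossing event's description.
(e) Entailed — 'polish' is an activity; 'was polishing' entails that some polishing happened, so 'polished' holds.
(f) Entailed — the narrative places the crossing before the carrying.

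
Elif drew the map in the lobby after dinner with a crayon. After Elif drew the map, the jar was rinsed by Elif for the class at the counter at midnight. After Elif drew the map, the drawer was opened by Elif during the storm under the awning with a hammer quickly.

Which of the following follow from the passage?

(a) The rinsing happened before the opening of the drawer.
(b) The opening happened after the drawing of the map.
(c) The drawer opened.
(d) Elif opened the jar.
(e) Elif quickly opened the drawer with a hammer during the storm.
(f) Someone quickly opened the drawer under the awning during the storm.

(a) Not entailed — the narrative doesn't order the rinsing relative to the opening.
(b) Entailed — the narrative places the drawing before the opening.
(c) Entailed — 'Elif opened the drawer' is causative; it entails the inchoative 'the drawer opened'.
(d) Not entailed — Elif opened the drawer, not the jar; the jar belongs to the rinsing event.
(e) Entailed — the original entails any weakening of itself; this just drops 'under the awning'.
(f) Entailed — this follows by dropping conjuncts from the opening event's description.

(b), (c), (e), (f)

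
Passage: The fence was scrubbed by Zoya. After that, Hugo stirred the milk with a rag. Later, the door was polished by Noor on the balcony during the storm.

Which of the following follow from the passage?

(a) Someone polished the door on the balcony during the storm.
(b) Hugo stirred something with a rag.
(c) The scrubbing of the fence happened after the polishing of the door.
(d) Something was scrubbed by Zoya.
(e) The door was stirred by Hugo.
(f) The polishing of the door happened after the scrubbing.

(a), (b), (d), (f)

(a) Entailed — this follows by dropping conjuncts from the polishing event's description.
(b) Entailed — generalizing the patient leaves a sub-description the original still satisfies.
(c) Not entailed — the narrative places the scrubbing before the polishing, not after.
(d) Entailed — generalizing the patient leaves a sub-description the original still satisfies.
(e) Not entailed — Hugo stirred the milk, not the door; the door belongs to the polishing event.
(f) Entailed — the narrative places the scrubbing before the polishing.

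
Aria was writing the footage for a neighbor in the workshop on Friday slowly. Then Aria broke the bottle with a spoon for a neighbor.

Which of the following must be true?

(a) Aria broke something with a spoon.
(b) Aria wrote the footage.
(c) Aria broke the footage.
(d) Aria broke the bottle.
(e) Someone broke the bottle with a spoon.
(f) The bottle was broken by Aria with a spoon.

(a), (d), (e), (f)

(a) Entailed — the original entails any weakening of itself; this just drops 'for a neighbor' and generalizes the patient.
(b) Not entailed — 'was writing' is progressive on an accomplishment; it does not entail the completed 'wrote'.
(c) Not entailed — Aria broke the bottle, not the footage; the footage belongs to the writing event.
(d) Entailed — every conjunct here is already in the original breaking event.
(e) Entailed — the original entails any weakening of itself; this just drops 'for a neighbor' and generalizes the agent.
(f) Entailed — the original entails any weakening of itself; this just drops 'for a neighbor'.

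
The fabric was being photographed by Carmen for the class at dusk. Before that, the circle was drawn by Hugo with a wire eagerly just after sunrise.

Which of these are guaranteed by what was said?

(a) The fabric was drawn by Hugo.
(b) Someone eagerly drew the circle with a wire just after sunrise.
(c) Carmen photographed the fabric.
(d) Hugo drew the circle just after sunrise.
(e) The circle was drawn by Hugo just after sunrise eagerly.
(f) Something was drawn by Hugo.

(a) Not entailed — Hugo drew the circle, not the fabric; the fabric belongs to the photographing event.
(b) Entailed — the original entails any weakening of itself; this just generalizes the agent.
(c) Not entailed — 'was photographing' is progressive on an accomplishment; it does not entail the completed 'photographed'.
(d) Entailed — the original entails any weakening of itself; this just drops 'with a wire', 'eagerly'.
(e) Entailed — every conjunct here is already in the original drawing event.
(f) Entailed — every conjunct here is already in the original drawing event.

(b), (d), (e), (f)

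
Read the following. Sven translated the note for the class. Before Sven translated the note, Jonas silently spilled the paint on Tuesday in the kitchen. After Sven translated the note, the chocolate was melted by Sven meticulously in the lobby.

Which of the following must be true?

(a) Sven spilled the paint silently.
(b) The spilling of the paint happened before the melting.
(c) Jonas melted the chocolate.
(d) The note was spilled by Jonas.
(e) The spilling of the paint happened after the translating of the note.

(b)

(a) Not entailed — the passage has Jonas spilling the paint, not Sven.
(b) Entailed — the narrative places the spilling before the melting.
(c) Not entailed — the passage has Sven melting the chocolate, not Jonas.
(d) Not entailed — Jonas spilled the paint, not the note; the note belongs to the translating event.
(e) Not entailed — the narrative places the spilling before the translating, not after.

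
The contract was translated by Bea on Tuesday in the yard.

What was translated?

'the contract' marks the patient of the translating event.

the contract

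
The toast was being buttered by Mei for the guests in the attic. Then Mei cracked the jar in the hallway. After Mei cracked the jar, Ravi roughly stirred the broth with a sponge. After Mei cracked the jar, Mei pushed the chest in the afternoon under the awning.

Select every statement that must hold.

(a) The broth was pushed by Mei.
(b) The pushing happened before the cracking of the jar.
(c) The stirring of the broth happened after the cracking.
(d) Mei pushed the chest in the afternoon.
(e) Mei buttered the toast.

(a) Not entailed — Mei pushed the chest, not the broth; the broth belongs to the stirring event.
(b) Not entailed — the narrative places the cracking before the pushing, not after.
(c) Entailed — the narrative places the cracking before the stirring.
(d) Entailed — every conjunct here is already in the original pushing event.
(e) Not entailed — 'was buttering' is progressive on an accomplishment; it does not entail the completed 'buttered'.

(c), (d)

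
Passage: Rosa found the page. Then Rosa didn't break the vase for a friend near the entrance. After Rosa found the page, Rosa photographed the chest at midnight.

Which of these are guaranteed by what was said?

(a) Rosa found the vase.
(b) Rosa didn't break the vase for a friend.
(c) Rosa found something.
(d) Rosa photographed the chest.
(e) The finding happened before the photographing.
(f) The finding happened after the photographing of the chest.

(c), (d), (e)

(a) Not entailed — Rosa found the page, not the vase; the vase belongs to the breaking event.
(b) Not entailed — dropping 'near the entrance' under negation is not valid — the original leaves open that Rosa broke the vase some other way.
(c) Entailed — generalizing the patient leaves a sub-description the original still satisfies.
(d) Entailed — every conjunct here is already in the original photographing event.
(e) Entailed — the narrative places the finding before the photographing.
(f) Not entailed — the narrative places the finding before the photographing, not after.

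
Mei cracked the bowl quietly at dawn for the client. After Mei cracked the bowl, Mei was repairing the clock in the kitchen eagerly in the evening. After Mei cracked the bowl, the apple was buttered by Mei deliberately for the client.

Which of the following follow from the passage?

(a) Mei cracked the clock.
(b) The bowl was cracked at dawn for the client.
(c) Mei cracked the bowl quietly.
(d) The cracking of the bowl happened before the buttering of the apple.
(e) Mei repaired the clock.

(a) Not entailed — Mei cracked the bowl, not the clock; the clock belongs to the repairing event.
(b) Entailed — dropping 'quietly' and generalizing the agent leaves a sub-description the original still satisfies.
(c) Entailed — the original entails any weakening of itself; this just drops 'at dawn', 'for the client'.
(d) Entailed — the narrative places the cracking before the buttering.
(e) Not entailed — 'was repairing' is progressive on an accomplishment; it does not entail the completed 'repaired'.

(b), (c), (d)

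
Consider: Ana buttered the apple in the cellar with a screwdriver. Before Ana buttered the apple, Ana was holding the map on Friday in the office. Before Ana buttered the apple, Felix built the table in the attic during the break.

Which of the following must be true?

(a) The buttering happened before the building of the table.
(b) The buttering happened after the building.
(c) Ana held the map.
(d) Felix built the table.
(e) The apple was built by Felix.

(a) Not entailed — the narrative places the building before the buttering, not after.
(b) Entailed — the narrative places the building before the buttering.
(c) Entailed — 'hold' is an activity; 'was holding' entails that some holding happened, so 'held' holds.
(d) Entailed — dropping 'during the break', 'in the attic' leaves a sub-description the original still satisfies.
(e) Not entailed — Felix built the table, not the apple; the apple belongs to the buttering event.

(b), (c), (d)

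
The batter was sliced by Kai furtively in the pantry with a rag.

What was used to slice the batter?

'with a rag' marks the instrument of the slicing event.

a rag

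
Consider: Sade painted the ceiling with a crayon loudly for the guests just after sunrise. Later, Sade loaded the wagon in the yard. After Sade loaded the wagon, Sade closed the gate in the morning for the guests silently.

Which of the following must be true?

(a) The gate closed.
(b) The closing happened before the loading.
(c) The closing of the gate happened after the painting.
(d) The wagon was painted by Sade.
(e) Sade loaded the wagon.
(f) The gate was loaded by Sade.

(a) Entailed — 'Sade closed the gate' is causative; it entails the inchoative 'the gate closed'.
(b) Not entailed — the narrative places the loading before the closing, not after.
(c) Entailed — the narrative places the painting before the closing.
(d) Not entailed — Sade painted the ceiling, not the wagon; the wagon belongs to the loading event.
(e) Entailed — dropping 'in the yard' leaves a sub-description the original still satisfies.
(f) Not entailed — Sade loaded the wagon, not the gate; the gate belongs to the closing event.

(a), (c), (e)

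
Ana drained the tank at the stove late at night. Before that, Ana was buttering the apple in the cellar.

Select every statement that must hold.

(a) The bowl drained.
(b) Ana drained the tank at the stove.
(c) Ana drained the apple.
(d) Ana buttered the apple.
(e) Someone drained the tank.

(a) Not entailed — the tank is what drained, not the bowl.
(b) Entailed — the original entails any weakening of itself; this just drops 'late at night'.
(c) Not entailed — Ana drained the tank, not the apple; the apple belongs to the buttering event.
(d) Not entailed — 'was buttering' is progressive on an accomplishment; it does not entail the completed 'buttered'.
(e) Entailed — dropping 'late at night', 'at the stove' and generalizing the agent leaves a sub-description the original still satisfies.

(b), (e)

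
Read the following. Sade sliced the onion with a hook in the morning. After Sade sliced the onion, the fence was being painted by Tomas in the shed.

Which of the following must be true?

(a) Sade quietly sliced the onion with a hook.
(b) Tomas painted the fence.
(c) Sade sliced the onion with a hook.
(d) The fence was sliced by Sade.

(a) Not entailed — 'quietly' adds information not in the original event.
(b) Not entailed — 'was painting' is progressive on an accomplishment; it does not entail the completed 'painted'.
(c) Entailed — this follows by dropping conjuncts from the slicing event's description.
(d) Not entailed — Sade sliced the onion, not the fence; the fence belongs to the painting event.

(c)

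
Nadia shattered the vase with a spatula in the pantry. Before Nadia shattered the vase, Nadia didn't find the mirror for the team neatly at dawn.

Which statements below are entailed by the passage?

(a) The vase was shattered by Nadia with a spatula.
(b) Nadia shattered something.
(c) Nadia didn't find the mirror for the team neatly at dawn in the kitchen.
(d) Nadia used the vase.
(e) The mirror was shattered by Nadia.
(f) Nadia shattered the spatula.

(a) Entailed — dropping 'in the pantry' leaves a sub-description the original still satisfies.
(b) Entailed — dropping 'with a spatula', 'in the pantry' and generalizing the patient leaves a sub-description the original still satisfies.
(c) Entailed — under negation, adding a further restriction is entailed: if no such finding event occurred, none occurred in the kitchen either.
(d) Not entailed — the vase is the patient, not an instrument — Nadia used a spatula.
(e) Not entailed — Nadia shattered the vase, not the mirror; the mirror belongs to the finding event.
(f) Not entailed — the spatula is the instrument, not what was shattered.

(a), (b), (c)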